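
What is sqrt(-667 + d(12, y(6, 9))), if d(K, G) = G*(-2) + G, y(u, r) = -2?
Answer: I*sqrt(665) ≈ 25.788*I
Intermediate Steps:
d(K, G) = -G (d(K, G) = -2*G + G = -G)
sqrt(-667 + d(12, y(6, 9))) = sqrt(-667 - 1*(-2)) = sqrt(-667 + 2) = sqrt(-665) = I*sqrt(665)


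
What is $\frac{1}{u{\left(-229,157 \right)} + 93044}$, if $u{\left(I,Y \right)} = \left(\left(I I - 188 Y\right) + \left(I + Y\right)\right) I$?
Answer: $- \frac{1}{5140293} \approx -1.9454 \cdot 10^{-7}$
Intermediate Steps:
$u{\left(I,Y \right)} = I \left(I + I^{2} - 187 Y\right)$ ($u{\left(I,Y \right)} = \left(\left(I^{2} - 188 Y\right) + \left(I + Y\right)\right) I = \left(I + I^{2} - 187 Y\right) I = I \left(I + I^{2} - 187 Y\right)$)
$\frac{1}{u{\left(-229,157 \right)} + 93044} = \frac{1}{- 229 \left(-229 + \left(-229\right)^{2} - 29359\right) + 93044} = \frac{1}{- 229 \left(-229 + 52441 - 29359\right) + 93044} = \frac{1}{\left(-229\right) 22853 + 93044} = \frac{1}{-5233337 + 93044} = \frac{1}{-5140293} = - \frac{1}{5140293}$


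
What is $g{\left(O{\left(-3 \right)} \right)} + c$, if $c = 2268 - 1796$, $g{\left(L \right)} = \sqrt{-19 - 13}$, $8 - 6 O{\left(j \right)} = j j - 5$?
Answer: $472 + 4 i \sqrt{2} \approx 472.0 + 5.6569 i$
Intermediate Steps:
$O{\left(j \right)} = \frac{13}{6} - \frac{j^{2}}{6}$ ($O{\left(j \right)} = \frac{4}{3} - \frac{j j - 5}{6} = \frac{4}{3} - \frac{j^{2} - 5}{6} = \frac{4}{3} - \frac{-5 + j^{2}}{6} = \frac{4}{3} - \left(- \frac{5}{6} + \frac{j^{2}}{6}\right) = \frac{13}{6} - \frac{j^{2}}{6}$)
$g{\left(L \right)} = 4 i \sqrt{2}$ ($g{\left(L \right)} = \sqrt{-32} = 4 i \sqrt{2}$)
$c = 472$
$g{\left(O{\left(-3 \right)} \right)} + c = 4 i \sqrt{2} + 472 = 472 + 4 i \sqrt{2}$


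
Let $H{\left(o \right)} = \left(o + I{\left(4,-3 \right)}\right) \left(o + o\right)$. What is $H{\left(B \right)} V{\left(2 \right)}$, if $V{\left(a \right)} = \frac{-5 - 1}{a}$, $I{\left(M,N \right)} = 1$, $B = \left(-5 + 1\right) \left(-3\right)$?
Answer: $-936$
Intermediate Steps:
$B = 12$ ($B = \left(-4\right) \left(-3\right) = 12$)
$H{\left(o \right)} = 2 o \left(1 + o\right)$ ($H{\left(o \right)} = \left(o + 1\right) \left(o + o\right) = \left(1 + o\right) 2 o = 2 o \left(1 + o\right)$)
$V{\left(a \right)} = - \frac{6}{a}$
$H{\left(B \right)} V{\left(2 \right)} = 2 \cdot 12 \left(1 + 12\right) \left(- \frac{6}{2}\right) = 2 \cdot 12 \cdot 13 \left(\left(-6\right) \frac{1}{2}\right) = 312 \left(-3\right) = -936$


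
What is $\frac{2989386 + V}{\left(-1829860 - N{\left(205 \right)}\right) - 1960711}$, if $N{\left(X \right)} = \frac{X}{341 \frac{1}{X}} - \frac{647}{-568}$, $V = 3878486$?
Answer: $- \frac{1330224391936}{734212206675} \approx -1.8118$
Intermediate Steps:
$N{\left(X \right)} = \frac{647}{568} + \frac{X^{2}}{341}$ ($N{\left(X \right)} = X \frac{X}{341} - - \frac{647}{568} = \frac{X^{2}}{341} + \frac{647}{568} = \frac{647}{568} + \frac{X^{2}}{341}$)
$\frac{2989386 + V}{\left(-1829860 - N{\left(205 \right)}\right) - 1960711} = \frac{2989386 + 3878486}{\left(-1829860 - \left(\frac{647}{568} + \frac{205^{2}}{341}\right)\right) - 1960711} = \frac{6867872}{\left(-1829860 - \left(\frac{647}{568} + \frac{1}{341} \cdot 42025\right)\right) - 1960711} = \frac{6867872}{\left(-1829860 - \left(\frac{647}{568} + \frac{42025}{341}\right)\right) - 1960711} = \frac{6867872}{\left(-1829860 - \frac{24090827}{193688}\right) - 1960711} = \frac{6867872}{- \frac{354446014507}{193688} - 1960711} = \frac{6867872}{- \frac{734212206675}{193688}} = 6867872 \left(- \frac{193688}{734212206675}\right) = - \frac{1330224391936}{734212206675}$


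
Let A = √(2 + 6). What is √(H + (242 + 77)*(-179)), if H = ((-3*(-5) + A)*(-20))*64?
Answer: √(-76301 - 2560*√2) ≈ 282.7*I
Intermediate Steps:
A = 2*√2 (A = √8 = 2*√2 ≈ 2.8284)
H = -19200 - 2560*√2 (H = ((-3*(-5) + 2*√2)*(-20))*64 = ((15 + 2*√2)*(-20))*64 = (-300 - 40*√2)*64 = -19200 - 2560*√2 ≈ -22820.)
√(H + (242 + 77)*(-179)) = √((-19200 - 2560*√2) + (242 + 77)*(-179)) = √((-19200 - 2560*√2) + 319*(-179)) = √((-19200 - 2560*√2) - 57101) = √(-76301 - 2560*√2)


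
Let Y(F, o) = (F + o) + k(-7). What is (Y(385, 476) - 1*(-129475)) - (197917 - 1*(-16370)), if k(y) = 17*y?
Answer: -84070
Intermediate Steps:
Y(F, o) = -119 + F + o (Y(F, o) = (F + o) + 17*(-7) = (F + o) - 119 = -119 + F + o)
(Y(385, 476) - 1*(-129475)) - (197917 - 1*(-16370)) = ((-119 + 385 + 476) - 1*(-129475)) - (197917 - 1*(-16370)) = (742 + 129475) - (197917 + 16370) = 130217 - 1*214287 = 130217 - 214287 = -84070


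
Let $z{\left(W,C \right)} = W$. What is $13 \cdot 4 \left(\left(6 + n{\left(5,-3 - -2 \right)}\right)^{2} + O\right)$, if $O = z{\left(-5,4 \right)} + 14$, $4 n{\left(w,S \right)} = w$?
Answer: $\frac{12805}{4} \approx 3201.3$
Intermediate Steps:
$n{\left(w,S \right)} = \frac{w}{4}$
$O = 9$ ($O = -5 + 14 = 9$)
$13 \cdot 4 \left(\left(6 + n{\left(5,-3 - -2 \right)}\right)^{2} + O\right) = 13 \cdot 4 \left(\left(6 + \frac{1}{4} \cdot 5\right)^{2} + 9\right) = 52 \left(\left(6 + \frac{5}{4}\right)^{2} + 9\right) = 52 \left(\left(\frac{29}{4}\right)^{2} + 9\right) = 52 \left(\frac{841}{16} + 9\right) = 52 \cdot \frac{985}{16} = \frac{12805}{4}$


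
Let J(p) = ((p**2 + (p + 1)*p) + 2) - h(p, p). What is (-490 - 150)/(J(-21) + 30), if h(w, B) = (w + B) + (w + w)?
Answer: -640/977 ≈ -0.65507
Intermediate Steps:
h(w, B) = B + 3*w (h(w, B) = (B + w) + 2*w = B + 3*w)
J(p) = 2 + p**2 - 4*p + p*(1 + p) (J(p) = ((p**2 + (p + 1)*p) + 2) - (p + 3*p) = ((p**2 + (1 + p)*p) + 2) - 4*p = ((p**2 + p*(1 + p)) + 2) - 4*p = (2 + p**2 + p*(1 + p)) - 4*p = 2 + p**2 - 4*p + p*(1 + p))
(-490 - 150)/(J(-21) + 30) = (-490 - 150)/((2 - 3*(-21) + 2*(-21)**2) + 30) = -640/((2 + 63 + 2*441) + 30) = -640/((2 + 63 + 882) + 30) = -640/(947 + 30) = -640/977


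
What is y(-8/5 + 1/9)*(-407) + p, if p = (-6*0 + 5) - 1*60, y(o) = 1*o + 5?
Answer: -66781/45 ≈ -1484.0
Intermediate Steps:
y(o) = 5 + o (y(o) = o + 5 = 5 + o)
p = -55 (p = (0 + 5) - 60 = 5 - 60 = -55)
y(-8/5 + 1/9)*(-407) + p = (5 + (-8/5 + 1/9))*(-407) - 55 = (5 + (-8*⅕ + 1*(⅑)))*(-407) - 55 = (5 + (-8/5 + ⅑))*(-407) - 55 = (5 - 67/45)*(-407) - 55 = (158/45)*(-407) - 55 = -64306/45 - 55 = -66781/45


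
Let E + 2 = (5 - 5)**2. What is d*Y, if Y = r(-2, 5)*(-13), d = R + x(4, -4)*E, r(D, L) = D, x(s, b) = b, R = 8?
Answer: 416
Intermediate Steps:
E = -2 (E = -2 + (5 - 5)**2 = -2 + 0**2 = -2 + 0 = -2)
d = 16 (d = 8 - 4*(-2) = 8 + 8 = 16)
Y = 26 (Y = -2*(-13) = 26)
d*Y = 16*26 = 416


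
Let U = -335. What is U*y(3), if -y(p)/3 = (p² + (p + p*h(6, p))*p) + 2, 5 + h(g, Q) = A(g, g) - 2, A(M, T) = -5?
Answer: -88440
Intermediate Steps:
h(g, Q) = -12 (h(g, Q) = -5 + (-5 - 2) = -5 - 7 = -12)
y(p) = -6 + 30*p² (y(p) = -3*((p² + (p + p*(-12))*p) + 2) = -3*((p² + (p - 12*p)*p) + 2) = -3*((p² + (-11*p)*p) + 2) = -3*((p² - 11*p²) + 2) = -3*(-10*p² + 2) = -3*(2 - 10*p²) = -6 + 30*p²)
U*y(3) = -335*(-6 + 30*3²) = -335*(-6 + 30*9) = -335*(-6 + 270) = -335*264 = -88440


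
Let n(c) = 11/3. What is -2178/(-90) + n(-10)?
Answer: 418/15 ≈ 27.867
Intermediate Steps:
n(c) = 11/3 (n(c) = 11*(1/3) = 11/3)
-2178/(-90) + n(-10) = -2178/(-90) + 11/3 = -2178*(-1)/90 + 11/3 = -18*(-121/90) + 11/3 = 121/5 + 11/3 = 418/15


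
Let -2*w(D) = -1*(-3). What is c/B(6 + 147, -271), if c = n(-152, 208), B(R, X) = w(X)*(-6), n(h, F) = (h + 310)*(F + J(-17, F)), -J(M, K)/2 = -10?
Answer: 12008/3 ≈ 4002.7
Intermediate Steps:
w(D) = -3/2 (w(D) = -(-1)*(-3)/2 = -½*3 = -3/2)
J(M, K) = 20 (J(M, K) = -2*(-10) = 20)
n(h, F) = (20 + F)*(310 + h) (n(h, F) = (h + 310)*(F + 20) = (310 + h)*(20 + F) = (20 + F)*(310 + h))
B(R, X) = 9 (B(R, X) = -3/2*(-6) = 9)
c = 36024 (c = 6200 + 20*(-152) + 310*208 + 208*(-152) = 6200 - 3040 + 64480 - 31616 = 36024)
c/B(6 + 147, -271) = 36024/9 = 36024*(⅑) = 12008/3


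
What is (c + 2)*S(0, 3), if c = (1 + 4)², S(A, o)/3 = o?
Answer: 243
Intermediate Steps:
S(A, o) = 3*o
c = 25 (c = 5² = 25)
(c + 2)*S(0, 3) = (25 + 2)*(3*3) = 27*9 = 243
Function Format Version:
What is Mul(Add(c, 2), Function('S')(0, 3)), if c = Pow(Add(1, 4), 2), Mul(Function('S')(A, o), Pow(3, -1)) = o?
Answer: 243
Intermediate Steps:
Function('S')(A, o) = Mul(3, o)
c = 25 (c = Pow(5, 2) = 25)
Mul(Add(c, 2), Function('S')(0, 3)) = Mul(Add(25, 2), Mul(3, 3)) = Mul(27, 9) = 243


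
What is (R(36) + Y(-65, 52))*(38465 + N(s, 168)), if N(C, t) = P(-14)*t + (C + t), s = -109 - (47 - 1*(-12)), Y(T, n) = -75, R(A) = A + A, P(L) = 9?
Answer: -119931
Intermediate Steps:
R(A) = 2*A
s = -168 (s = -109 - (47 + 12) = -109 - 1*59 = -109 - 59 = -168)
N(C, t) = C + 10*t (N(C, t) = 9*t + (C + t) = C + 10*t)
(R(36) + Y(-65, 52))*(38465 + N(s, 168)) = (2*36 - 75)*(38465 + (-168 + 10*168)) = (72 - 75)*(38465 + (-168 + 1680)) = -3*(38465 + 1512) = -3*39977 = -119931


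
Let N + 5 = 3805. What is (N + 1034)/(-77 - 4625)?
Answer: -2417/2351 ≈ -1.0281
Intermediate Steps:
N = 3800 (N = -5 + 3805 = 3800)
(N + 1034)/(-77 - 4625) = (3800 + 1034)/(-77 - 4625) = 4834/(-4702) = 4834*(-1/4702) = -2417/2351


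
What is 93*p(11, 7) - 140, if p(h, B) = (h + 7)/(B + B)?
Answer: -143/7 ≈ -20.429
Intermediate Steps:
p(h, B) = (7 + h)/(2*B) (p(h, B) = (7 + h)/((2*B)) = (7 + h)*(1/(2*B)) = (7 + h)/(2*B))
93*p(11, 7) - 140 = 93*((1/2)*(7 + 11)/7) - 140 = 93*((1/2)*(1/7)*18) - 140 = 93*(9/7) - 140 = 837/7 - 140 = -143/7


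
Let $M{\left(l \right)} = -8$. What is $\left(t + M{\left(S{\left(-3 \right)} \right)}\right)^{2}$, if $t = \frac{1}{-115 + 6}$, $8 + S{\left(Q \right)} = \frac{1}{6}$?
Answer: $\frac{762129}{11881} \approx 64.147$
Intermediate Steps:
$S{\left(Q \right)} = - \frac{47}{6}$ ($S{\left(Q \right)} = -8 + \frac{1}{6} = - \frac{47}{6}$)
$t = - \frac{1}{109}$ ($t = \frac{1}{-109} = - \frac{1}{109} \approx -0.0091743$)
$\left(t + M{\left(S{\left(-3 \right)} \right)}\right)^{2} = \left(- \frac{1}{109} - 8\right)^{2} = \left(- \frac{873}{109}\right)^{2} = \frac{762129}{11881}$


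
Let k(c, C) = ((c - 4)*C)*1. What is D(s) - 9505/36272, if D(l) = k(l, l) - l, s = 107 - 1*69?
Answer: 45475583/36272 ≈ 1253.7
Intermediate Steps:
s = 38 (s = 107 - 69 = 38)
k(c, C) = C*(-4 + c) (k(c, C) = ((-4 + c)*C)*1 = (C*(-4 + c))*1 = C*(-4 + c))
D(l) = -l + l*(-4 + l) (D(l) = l*(-4 + l) - l = -l + l*(-4 + l))
D(s) - 9505/36272 = 38*(-5 + 38) - 9505/36272 = 38*33 - 9505/36272 = 1254 - 1*9505/36272 = 1254 - 9505/36272 = 45475583/36272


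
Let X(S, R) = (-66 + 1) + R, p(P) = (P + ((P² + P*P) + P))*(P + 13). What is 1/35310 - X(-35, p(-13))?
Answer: 2295151/35310 ≈ 65.000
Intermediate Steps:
p(P) = (13 + P)*(2*P + 2*P²) (p(P) = (P + ((P² + P²) + P))*(13 + P) = (P + (2*P² + P))*(13 + P) = (P + (P + 2*P²))*(13 + P) = (2*P + 2*P²)*(13 + P) = (13 + P)*(2*P + 2*P²))
X(S, R) = -65 + R
1/35310 - X(-35, p(-13)) = 1/35310 - (-65 + 2*(-13)*(13 + (-13)² + 14*(-13))) = 1/35310 - (-65 + 2*(-13)*(13 + 169 - 182)) = 1/35310 - (-65 + 2*(-13)*0) = 1/35310 - (-65 + 0) = 1/35310 - 1*(-65) = 1/35310 + 65 = 2295151/35310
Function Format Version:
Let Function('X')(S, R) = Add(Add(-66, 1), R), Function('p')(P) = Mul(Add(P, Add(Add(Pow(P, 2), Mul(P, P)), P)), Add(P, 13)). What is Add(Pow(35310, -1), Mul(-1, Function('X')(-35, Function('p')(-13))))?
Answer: Rational(2295151, 35310) ≈ 65.000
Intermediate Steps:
Function('p')(P) = Mul(Add(13, P), Add(Mul(2, P), Mul(2, Pow(P, 2)))) (Function('p')(P) = Mul(Add(P, Add(Add(Pow(P, 2), Pow(P, 2)), P)), Add(13, P)) = Mul(Add(P, Add(Mul(2, Pow(P, 2)), P)), Add(13, P)) = Mul(Add(P, Add(P, Mul(2, Pow(P, 2)))), Add(13, P)) = Mul(Add(Mul(2, P), Mul(2, Pow(P, 2))), Add(13, P)) = Mul(Add(13, P), Add(Mul(2, P), Mul(2, Pow(P, 2)))))
Function('X')(S, R) = Add(-65, R)
Add(Pow(35310, -1), Mul(-1, Function('X')(-35, Function('p')(-13)))) = Add(Pow(35310, -1), Mul(-1, Add(-65, Mul(2, -13, Add(13, Pow(-13, 2), Mul(14, -13)))))) = Add(Rational(1, 35310), Mul(-1, Add(-65, Mul(2, -13, Add(13, 169, -182))))) = Add(Rational(1, 35310), Mul(-1, Add(-65, Mul(2, -13, 0)))) = Add(Rational(1, 35310), Mul(-1, Add(-65, 0))) = Add(Rational(1, 35310), Mul(-1, -65)) = Add(Rational(1, 35310), 65) = Rational(2295151, 35310)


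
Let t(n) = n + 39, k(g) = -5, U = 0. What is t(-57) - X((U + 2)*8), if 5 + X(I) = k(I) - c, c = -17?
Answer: -25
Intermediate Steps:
t(n) = 39 + n
X(I) = 7 (X(I) = -5 + (-5 - 1*(-17)) = -5 + (-5 + 17) = -5 + 12 = 7)
t(-57) - X((U + 2)*8) = (39 - 57) - 1*7 = -18 - 7 = -25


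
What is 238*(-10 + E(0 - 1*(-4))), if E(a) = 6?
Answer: -952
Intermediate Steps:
238*(-10 + E(0 - 1*(-4))) = 238*(-10 + 6) = 238*(-4) = -952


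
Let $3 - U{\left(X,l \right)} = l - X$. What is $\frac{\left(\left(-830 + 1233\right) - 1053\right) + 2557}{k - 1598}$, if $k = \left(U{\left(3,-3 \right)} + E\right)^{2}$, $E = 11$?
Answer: $- \frac{1907}{1198} \approx -1.5918$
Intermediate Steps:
$U{\left(X,l \right)} = 3 + X - l$ ($U{\left(X,l \right)} = 3 - \left(l - X\right) = 3 + \left(X - l\right) = 3 + X - l$)
$k = 400$ ($k = \left(\left(3 + 3 - -3\right) + 11\right)^{2} = \left(\left(3 + 3 + 3\right) + 11\right)^{2} = \left(9 + 11\right)^{2} = 20^{2} = 400$)
$\frac{\left(\left(-830 + 1233\right) - 1053\right) + 2557}{k - 1598} = \frac{\left(\left(-830 + 1233\right) - 1053\right) + 2557}{400 - 1598} = \frac{\left(403 - 1053\right) + 2557}{-1198} = \left(-650 + 2557\right) \left(- \frac{1}{1198}\right) = 1907 \left(- \frac{1}{1198}\right) = - \frac{1907}{1198}$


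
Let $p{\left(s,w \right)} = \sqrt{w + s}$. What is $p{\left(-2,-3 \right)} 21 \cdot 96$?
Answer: $2016 i \sqrt{5} \approx 4507.9 i$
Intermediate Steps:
$p{\left(s,w \right)} = \sqrt{s + w}$
$p{\left(-2,-3 \right)} 21 \cdot 96 = \sqrt{-2 - 3} \cdot 21 \cdot 96 = \sqrt{-5} \cdot 21 \cdot 96 = i \sqrt{5} \cdot 21 \cdot 96 = 21 i \sqrt{5} \cdot 96 = 2016 i \sqrt{5}$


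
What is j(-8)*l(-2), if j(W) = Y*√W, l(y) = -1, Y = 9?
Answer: -18*I*√2 ≈ -25.456*I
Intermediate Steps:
j(W) = 9*√W
j(-8)*l(-2) = (9*√(-8))*(-1) = (9*(2*I*√2))*(-1) = (18*I*√2)*(-1) = -18*I*√2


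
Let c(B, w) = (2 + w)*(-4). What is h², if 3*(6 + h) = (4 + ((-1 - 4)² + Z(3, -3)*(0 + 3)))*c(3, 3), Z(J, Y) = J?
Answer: 605284/9 ≈ 67254.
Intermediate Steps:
c(B, w) = -8 - 4*w
h = -778/3 (h = -6 + ((4 + ((-1 - 4)² + 3*(0 + 3)))*(-8 - 4*3))/3 = -6 + ((4 + ((-5)² + 3*3))*(-8 - 12))/3 = -6 + ((4 + (25 + 9))*(-20))/3 = -6 + ((4 + 34)*(-20))/3 = -6 + (38*(-20))/3 = -6 + (⅓)*(-760) = -6 - 760/3 = -778/3 ≈ -259.33)
h² = (-778/3)² = 605284/9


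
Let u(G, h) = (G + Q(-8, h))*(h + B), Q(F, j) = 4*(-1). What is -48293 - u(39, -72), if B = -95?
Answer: -42448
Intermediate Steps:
Q(F, j) = -4
u(G, h) = (-95 + h)*(-4 + G) (u(G, h) = (G - 4)*(h - 95) = (-4 + G)*(-95 + h) = (-95 + h)*(-4 + G))
-48293 - u(39, -72) = -48293 - (380 - 95*39 - 4*(-72) + 39*(-72)) = -48293 - (380 - 3705 + 288 - 2808) = -48293 - 1*(-5845) = -48293 + 5845 = -42448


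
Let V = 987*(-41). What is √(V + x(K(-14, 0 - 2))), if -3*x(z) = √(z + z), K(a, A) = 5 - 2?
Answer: √(-364203 - 3*√6)/3 ≈ 201.17*I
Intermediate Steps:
K(a, A) = 3
x(z) = -√2*√z/3 (x(z) = -√(z + z)/3 = -√2*√z/3)
V = -40467
√(V + x(K(-14, 0 - 2))) = √(-40467 - √2*√3/3) = √(-40467 - √6/3)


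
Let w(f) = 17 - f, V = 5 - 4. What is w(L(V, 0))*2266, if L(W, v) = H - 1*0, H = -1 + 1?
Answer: 38522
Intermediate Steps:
V = 1
H = 0
L(W, v) = 0 (L(W, v) = 0 - 1*0 = 0 + 0 = 0)
w(L(V, 0))*2266 = (17 - 1*0)*2266 = (17 + 0)*2266 = 17*2266 = 38522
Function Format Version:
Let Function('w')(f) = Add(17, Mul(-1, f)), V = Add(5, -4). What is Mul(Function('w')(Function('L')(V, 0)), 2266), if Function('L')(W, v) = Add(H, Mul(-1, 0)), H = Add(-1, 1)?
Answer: 38522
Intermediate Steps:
V = 1
H = 0
Function('L')(W, v) = 0 (Function('L')(W, v) = Add(0, Mul(-1, 0)) = Add(0, 0) = 0)
Mul(Function('w')(Function('L')(V, 0)), 2266) = Mul(Add(17, Mul(-1, 0)), 2266) = Mul(Add(17, 0), 2266) = Mul(17, 2266) = 38522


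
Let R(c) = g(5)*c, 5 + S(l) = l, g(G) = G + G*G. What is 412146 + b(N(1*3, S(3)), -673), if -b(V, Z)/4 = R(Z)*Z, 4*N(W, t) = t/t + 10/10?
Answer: -53939334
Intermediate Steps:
g(G) = G + G²
S(l) = -5 + l
N(W, t) = ½ (N(W, t) = (t/t + 10/10)/4 = (1 + 10*(⅒))/4 = (1 + 1)/4 = (¼)*2 = ½)
R(c) = 30*c (R(c) = (5*(1 + 5))*c = (5*6)*c = 30*c)
b(V, Z) = -120*Z² (b(V, Z) = -4*30*Z*Z = -120*Z²)
412146 + b(N(1*3, S(3)), -673) = 412146 - 120*(-673)² = 412146 - 120*452929 = 412146 - 54351480 = -53939334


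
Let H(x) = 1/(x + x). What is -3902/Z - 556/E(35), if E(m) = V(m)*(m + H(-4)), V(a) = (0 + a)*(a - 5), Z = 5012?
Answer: -41620867/52438050 ≈ -0.79371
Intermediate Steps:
V(a) = a*(-5 + a)
H(x) = 1/(2*x)
E(m) = m*(-5 + m)*(-1/8 + m) (E(m) = (m*(-5 + m))*(m + (1/2)/(-4)) = (m*(-5 + m))*(m + (1/2)*(-1/4)) = (m*(-5 + m))*(m - 1/8) = (m*(-5 + m))*(-1/8 + m) = m*(-5 + m)*(-1/8 + m))
-3902/Z - 556/E(35) = -3902/5012 - 556*8/(35*(-1 + 8*35)*(-5 + 35)) = -3902*1/5012 - 556*4/(525*(-1 + 280)) = -1951/2506 - 556/((1/8)*35*279*30) = -1951/2506 - 556/146475/4 = -1951/2506 - 556*4/146475 = -1951/2506 - 2224/146475 = -41620867/52438050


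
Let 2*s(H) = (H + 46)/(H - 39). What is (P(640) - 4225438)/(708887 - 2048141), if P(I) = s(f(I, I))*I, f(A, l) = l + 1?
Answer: 635873459/201557727 ≈ 3.1548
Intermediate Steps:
f(A, l) = 1 + l
s(H) = (46 + H)/(2*(-39 + H)) (s(H) = ((H + 46)/(H - 39))/2 = ((46 + H)/(-39 + H))/2 = (46 + H)/(2*(-39 + H)))
P(I) = I*(47 + I)/(2*(-38 + I)) (P(I) = ((46 + (1 + I))/(2*(-39 + (1 + I))))*I = ((47 + I)/(2*(-38 + I)))*I = I*(47 + I)/(2*(-38 + I)))
(P(640) - 4225438)/(708887 - 2048141) = ((½)*640*(47 + 640)/(-38 + 640) - 4225438)/(708887 - 2048141) = ((½)*640*687/602 - 4225438)/(-1339254) = ((½)*640*(1/602)*687 - 4225438)*(-1/1339254) = (109920/301 - 4225438)*(-1/1339254) = -1271746918/301*(-1/1339254) = 635873459/201557727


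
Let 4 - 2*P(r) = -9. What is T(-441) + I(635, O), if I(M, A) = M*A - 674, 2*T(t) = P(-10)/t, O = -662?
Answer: -742721629/1764 ≈ -4.2104e+5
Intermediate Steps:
P(r) = 13/2 (P(r) = 2 - 1/2*(-9) = 2 + 9/2 = 13/2)
T(t) = 13/(4*t) (T(t) = (13/(2*t))/2 = 13/(4*t))
I(M, A) = -674 + A*M (I(M, A) = A*M - 674 = -674 + A*M)
T(-441) + I(635, O) = (13/4)/(-441) + (-674 - 662*635) = (13/4)*(-1/441) + (-674 - 420370) = -13/1764 - 421044 = -742721629/1764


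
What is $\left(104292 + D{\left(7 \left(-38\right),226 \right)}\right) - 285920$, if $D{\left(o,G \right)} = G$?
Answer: $-181402$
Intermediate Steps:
$\left(104292 + D{\left(7 \left(-38\right),226 \right)}\right) - 285920 = \left(104292 + 226\right) - 285920 = 104518 - 285920 = -181402$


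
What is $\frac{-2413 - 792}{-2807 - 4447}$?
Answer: $\frac{3205}{7254} \approx 0.44183$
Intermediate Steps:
$\frac{-2413 - 792}{-2807 - 4447} = - \frac{3205}{-7254} = \left(-3205\right) \left(- \frac{1}{7254}\right) = \frac{3205}{7254}$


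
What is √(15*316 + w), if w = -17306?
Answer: I*√12566 ≈ 112.1*I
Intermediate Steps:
√(15*316 + w) = √(15*316 - 17306) = √(4740 - 17306) = √(-12566) = I*√12566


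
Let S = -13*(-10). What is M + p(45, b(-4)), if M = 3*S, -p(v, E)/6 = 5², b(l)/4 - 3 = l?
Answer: 240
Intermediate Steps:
b(l) = 12 + 4*l
S = 130
p(v, E) = -150 (p(v, E) = -6*5² = -6*25 = -150)
M = 390 (M = 3*130 = 390)
M + p(45, b(-4)) = 390 - 150 = 240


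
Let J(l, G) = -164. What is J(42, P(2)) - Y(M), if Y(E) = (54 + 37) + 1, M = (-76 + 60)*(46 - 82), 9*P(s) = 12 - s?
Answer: -256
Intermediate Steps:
P(s) = 4/3 - s/9 (P(s) = (12 - s)/9 = 4/3 - s/9)
M = 576 (M = -16*(-36) = 576)
Y(E) = 92 (Y(E) = 91 + 1 = 92)
J(42, P(2)) - Y(M) = -164 - 1*92 = -164 - 92 = -256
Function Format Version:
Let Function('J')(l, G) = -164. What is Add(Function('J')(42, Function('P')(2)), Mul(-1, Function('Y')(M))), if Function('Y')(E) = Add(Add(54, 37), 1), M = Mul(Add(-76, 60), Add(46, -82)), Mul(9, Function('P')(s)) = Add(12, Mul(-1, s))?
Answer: -256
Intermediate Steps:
Function('P')(s) = Add(Rational(4, 3), Mul(Rational(-1, 9), s)) (Function('P')(s) = Mul(Rational(1, 9), Add(12, Mul(-1, s))) = Add(Rational(4, 3), Mul(Rational(-1, 9), s)))
M = 576 (M = Mul(-16, -36) = 576)
Function('Y')(E) = 92 (Function('Y')(E) = Add(91, 1) = 92)
Add(Function('J')(42, Function('P')(2)), Mul(-1, Function('Y')(M))) = Add(-164, Mul(-1, 92)) = Add(-164, -92) = -256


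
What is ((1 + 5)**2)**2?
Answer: 1296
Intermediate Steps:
((1 + 5)**2)**2 = (6**2)**2 = 36**2 = 1296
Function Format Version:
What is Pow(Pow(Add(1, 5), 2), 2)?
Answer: 1296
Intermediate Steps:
Pow(Pow(Add(1, 5), 2), 2) = Pow(Pow(6, 2), 2) = Pow(36, 2) = 1296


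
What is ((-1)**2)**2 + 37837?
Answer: 37838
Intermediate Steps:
((-1)**2)**2 + 37837 = 1**2 + 37837 = 1 + 37837 = 37838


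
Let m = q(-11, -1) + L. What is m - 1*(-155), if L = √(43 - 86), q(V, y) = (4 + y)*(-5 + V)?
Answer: 107 + I*√43 ≈ 107.0 + 6.5574*I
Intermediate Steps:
q(V, y) = (-5 + V)*(4 + y)
L = I*√43 (L = √(-43) = I*√43 ≈ 6.5574*I)
m = -48 + I*√43 (m = (-20 - 5*(-1) + 4*(-11) - 11*(-1)) + I*√43 = (-20 + 5 - 44 + 11) + I*√43 = -48 + I*√43 ≈ -48.0 + 6.5574*I)
m - 1*(-155) = (-48 + I*√43) - 1*(-155) = (-48 + I*√43) + 155 = 107 + I*√43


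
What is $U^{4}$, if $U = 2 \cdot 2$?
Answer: $256$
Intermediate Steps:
$U = 4$
$U^{4} = 4^{4} = 256$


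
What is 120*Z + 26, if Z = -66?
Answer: -7894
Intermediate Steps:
120*Z + 26 = 120*(-66) + 26 = -7920 + 26 = -7894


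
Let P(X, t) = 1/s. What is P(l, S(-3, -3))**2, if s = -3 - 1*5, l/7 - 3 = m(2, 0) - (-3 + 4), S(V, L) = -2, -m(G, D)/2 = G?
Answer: 1/64 ≈ 0.015625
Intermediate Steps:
m(G, D) = -2*G
l = -14 (l = 21 + 7*(-2*2 - (-3 + 4)) = 21 + 7*(-4 - 1*1) = 21 + 7*(-4 - 1) = 21 + 7*(-5) = 21 - 35 = -14)
s = -8 (s = -3 - 5 = -8)
P(X, t) = -1/8 (P(X, t) = 1/(-8) = -1/8)
P(l, S(-3, -3))**2 = (-1/8)**2 = 1/64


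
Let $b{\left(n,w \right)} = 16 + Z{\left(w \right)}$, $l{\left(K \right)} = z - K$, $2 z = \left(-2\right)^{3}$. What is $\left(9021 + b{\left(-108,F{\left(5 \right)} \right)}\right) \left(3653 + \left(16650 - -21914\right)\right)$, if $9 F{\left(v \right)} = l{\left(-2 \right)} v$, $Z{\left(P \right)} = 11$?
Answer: $381979416$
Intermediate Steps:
$z = -4$ ($z = \frac{\left(-2\right)^{3}}{2} = \frac{1}{2} \left(-8\right) = -4$)
$l{\left(K \right)} = -4 - K$
$F{\left(v \right)} = - \frac{2 v}{9}$ ($F{\left(v \right)} = \frac{\left(-4 - -2\right) v}{9} = \frac{\left(-4 + 2\right) v}{9} = \frac{\left(-2\right) v}{9} = - \frac{2 v}{9}$)
$b{\left(n,w \right)} = 27$ ($b{\left(n,w \right)} = 16 + 11 = 27$)
$\left(9021 + b{\left(-108,F{\left(5 \right)} \right)}\right) \left(3653 + \left(16650 - -21914\right)\right) = \left(9021 + 27\right) \left(3653 + \left(16650 - -21914\right)\right) = 9048 \left(3653 + \left(16650 + 21914\right)\right) = 9048 \left(3653 + 38564\right) = 9048 \cdot 42217 = 381979416$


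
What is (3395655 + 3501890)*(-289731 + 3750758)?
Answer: 23872589478715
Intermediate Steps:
(3395655 + 3501890)*(-289731 + 3750758) = 6897545*3461027 = 23872589478715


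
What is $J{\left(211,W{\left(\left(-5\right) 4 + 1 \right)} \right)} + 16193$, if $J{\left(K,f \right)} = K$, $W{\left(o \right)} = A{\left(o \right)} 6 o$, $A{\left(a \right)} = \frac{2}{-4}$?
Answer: $16404$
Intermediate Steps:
$A{\left(a \right)} = - \frac{1}{2}$ ($A{\left(a \right)} = 2 \left(- \frac{1}{4}\right) = - \frac{1}{2}$)
$W{\left(o \right)} = - 3 o$ ($W{\left(o \right)} = \left(- \frac{1}{2}\right) 6 o = - 3 o$)
$J{\left(211,W{\left(\left(-5\right) 4 + 1 \right)} \right)} + 16193 = 211 + 16193 = 16404$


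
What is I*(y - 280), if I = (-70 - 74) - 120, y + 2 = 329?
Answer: -12408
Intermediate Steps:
y = 327 (y = -2 + 329 = 327)
I = -264 (I = -144 - 120 = -264)
I*(y - 280) = -264*(327 - 280) = -264*47 = -12408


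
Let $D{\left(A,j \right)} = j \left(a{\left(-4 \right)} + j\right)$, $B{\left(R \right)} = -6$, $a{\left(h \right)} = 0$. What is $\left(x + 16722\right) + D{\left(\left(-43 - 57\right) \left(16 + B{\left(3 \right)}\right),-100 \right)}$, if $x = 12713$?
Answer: $39435$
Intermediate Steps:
$D{\left(A,j \right)} = j^{2}$ ($D{\left(A,j \right)} = j \left(0 + j\right) = j j = j^{2}$)
$\left(x + 16722\right) + D{\left(\left(-43 - 57\right) \left(16 + B{\left(3 \right)}\right),-100 \right)} = \left(12713 + 16722\right) + \left(-100\right)^{2} = 29435 + 10000 = 39435$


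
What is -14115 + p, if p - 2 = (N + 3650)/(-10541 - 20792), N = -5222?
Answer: -442201057/31333 ≈ -14113.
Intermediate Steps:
p = 64238/31333 (p = 2 + (-5222 + 3650)/(-10541 - 20792) = 2 - 1572/(-31333) = 2 - 1572*(-1/31333) = 2 + 1572/31333 = 64238/31333 ≈ 2.0502)
-14115 + p = -14115 + 64238/31333 = -442201057/31333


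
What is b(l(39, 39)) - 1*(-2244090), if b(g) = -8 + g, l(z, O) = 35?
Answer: 2244117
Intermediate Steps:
b(l(39, 39)) - 1*(-2244090) = (-8 + 35) - 1*(-2244090) = 27 + 2244090 = 2244117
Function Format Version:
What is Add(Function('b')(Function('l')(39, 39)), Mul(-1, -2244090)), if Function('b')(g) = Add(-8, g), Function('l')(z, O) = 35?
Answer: 2244117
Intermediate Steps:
Add(Function('b')(Function('l')(39, 39)), Mul(-1, -2244090)) = Add(Add(-8, 35), Mul(-1, -2244090)) = Add(27, 2244090) = 2244117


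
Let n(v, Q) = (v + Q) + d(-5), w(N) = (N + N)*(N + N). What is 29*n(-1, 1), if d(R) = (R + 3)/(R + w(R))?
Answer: -58/95 ≈ -0.61053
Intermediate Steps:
w(N) = 4*N² (w(N) = (2*N)*(2*N) = 4*N²)
d(R) = (3 + R)/(R + 4*R²) (d(R) = (R + 3)/(R + 4*R²) = (3 + R)/(R + 4*R²))
n(v, Q) = -2/95 + Q + v (n(v, Q) = (v + Q) + (3 - 5)/((-5)*(1 + 4*(-5))) = (Q + v) - ⅕*(-2)/(1 - 20) = (Q + v) - ⅕*(-2)/(-19) = (Q + v) - ⅕*(-1/19)*(-2) = (Q + v) - 2/95 = -2/95 + Q + v)
29*n(-1, 1) = 29*(-2/95 + 1 - 1) = 29*(-2/95) = -58/95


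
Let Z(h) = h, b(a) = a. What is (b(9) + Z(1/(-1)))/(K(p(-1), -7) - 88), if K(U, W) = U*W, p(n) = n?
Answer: -8/81 ≈ -0.098765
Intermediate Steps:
(b(9) + Z(1/(-1)))/(K(p(-1), -7) - 88) = (9 + 1/(-1))/(-1*(-7) - 88) = (9 - 1)/(7 - 88) = 8/(-81) = 8*(-1/81) = -8/81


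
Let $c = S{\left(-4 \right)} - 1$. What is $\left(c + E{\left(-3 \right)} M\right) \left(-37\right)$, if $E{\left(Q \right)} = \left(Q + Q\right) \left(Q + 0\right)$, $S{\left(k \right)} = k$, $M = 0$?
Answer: $185$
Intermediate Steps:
$c = -5$ ($c = -4 - 1 = -5$)
$E{\left(Q \right)} = 2 Q^{2}$ ($E{\left(Q \right)} = 2 Q Q = 2 Q^{2}$)
$\left(c + E{\left(-3 \right)} M\right) \left(-37\right) = \left(-5 + 2 \left(-3\right)^{2} \cdot 0\right) \left(-37\right) = \left(-5 + 2 \cdot 9 \cdot 0\right) \left(-37\right) = \left(-5 + 18 \cdot 0\right) \left(-37\right) = \left(-5 + 0\right) \left(-37\right) = \left(-5\right) \left(-37\right) = 185$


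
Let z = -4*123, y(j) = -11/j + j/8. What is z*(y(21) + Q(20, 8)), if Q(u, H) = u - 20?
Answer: -14473/14 ≈ -1033.8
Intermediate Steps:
y(j) = -11/j + j/8 (y(j) = -11/j + j*(⅛) = -11/j + j/8)
Q(u, H) = -20 + u
z = -492
z*(y(21) + Q(20, 8)) = -492*((-11/21 + (⅛)*21) + (-20 + 20)) = -492*((-11*1/21 + 21/8) + 0) = -492*((-11/21 + 21/8) + 0) = -492*(353/168 + 0) = -492*353/168 = -14473/14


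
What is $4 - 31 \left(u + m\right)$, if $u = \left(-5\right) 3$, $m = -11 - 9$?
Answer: $1089$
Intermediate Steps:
$m = -20$
$u = -15$
$4 - 31 \left(u + m\right) = 4 - 31 \left(-15 - 20\right) = 4 - -1085 = 4 + 1085 = 1089$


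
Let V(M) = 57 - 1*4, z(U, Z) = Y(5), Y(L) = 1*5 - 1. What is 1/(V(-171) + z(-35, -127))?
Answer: 1/57 ≈ 0.017544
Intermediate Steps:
Y(L) = 4 (Y(L) = 5 - 1 = 4)
z(U, Z) = 4
V(M) = 53 (V(M) = 57 - 4 = 53)
1/(V(-171) + z(-35, -127)) = 1/(53 + 4) = 1/57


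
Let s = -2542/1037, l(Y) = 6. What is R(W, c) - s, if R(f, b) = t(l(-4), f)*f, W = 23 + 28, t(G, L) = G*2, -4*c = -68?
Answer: 637186/1037 ≈ 614.45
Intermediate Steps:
c = 17 (c = -¼*(-68) = 17)
t(G, L) = 2*G
W = 51
s = -2542/1037 (s = -2542*1/1037 = -2542/1037 ≈ -2.4513)
R(f, b) = 12*f (R(f, b) = (2*6)*f = 12*f)
R(W, c) - s = 12*51 - 1*(-2542/1037) = 612 + 2542/1037 = 637186/1037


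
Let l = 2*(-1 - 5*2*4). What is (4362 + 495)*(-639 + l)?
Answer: -3501897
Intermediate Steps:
l = -82 (l = 2*(-1 - 10*4) = 2*(-1 - 40) = 2*(-41) = -82)
(4362 + 495)*(-639 + l) = (4362 + 495)*(-639 - 82) = 4857*(-721) = -3501897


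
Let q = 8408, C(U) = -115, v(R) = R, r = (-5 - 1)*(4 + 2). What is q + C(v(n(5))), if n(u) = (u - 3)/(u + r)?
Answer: 8293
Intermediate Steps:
r = -36 (r = -6*6 = -36)
n(u) = (-3 + u)/(-36 + u) (n(u) = (u - 3)/(u - 36) = (-3 + u)/(-36 + u))
q + C(v(n(5))) = 8408 - 115 = 8293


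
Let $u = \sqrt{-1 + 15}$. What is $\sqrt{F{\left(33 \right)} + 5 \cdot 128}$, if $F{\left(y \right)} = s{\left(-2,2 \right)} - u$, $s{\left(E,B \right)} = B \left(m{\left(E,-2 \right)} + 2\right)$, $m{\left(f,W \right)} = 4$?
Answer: $\sqrt{652 - \sqrt{14}} \approx 25.461$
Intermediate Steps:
$s{\left(E,B \right)} = 6 B$ ($s{\left(E,B \right)} = B \left(4 + 2\right) = B 6 = 6 B$)
$u = \sqrt{14} \approx 3.7417$
$F{\left(y \right)} = 12 - \sqrt{14}$ ($F{\left(y \right)} = 6 \cdot 2 - \sqrt{14} = 12 - \sqrt{14}$)
$\sqrt{F{\left(33 \right)} + 5 \cdot 128} = \sqrt{\left(12 - \sqrt{14}\right) + 5 \cdot 128} = \sqrt{\left(12 - \sqrt{14}\right) + 640} = \sqrt{652 - \sqrt{14}}$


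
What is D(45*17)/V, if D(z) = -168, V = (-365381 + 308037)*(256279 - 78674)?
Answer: 3/181867520 ≈ 1.6496e-8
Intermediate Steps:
V = -10184581120 (V = -57344*177605 = -10184581120)
D(45*17)/V = -168/(-10184581120) = -168*(-1/10184581120) = 3/181867520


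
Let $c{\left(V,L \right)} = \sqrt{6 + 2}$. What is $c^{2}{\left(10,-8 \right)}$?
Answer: $8$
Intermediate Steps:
$c{\left(V,L \right)} = 2 \sqrt{2}$ ($c{\left(V,L \right)} = \sqrt{8} = 2 \sqrt{2}$)
$c^{2}{\left(10,-8 \right)} = \left(2 \sqrt{2}\right)^{2} = 8$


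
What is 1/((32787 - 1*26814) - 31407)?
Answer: -1/25434 ≈ -3.9317e-5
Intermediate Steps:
1/((32787 - 1*26814) - 31407) = 1/((32787 - 26814) - 31407) = 1/(5973 - 31407) = 1/(-25434) = -1/25434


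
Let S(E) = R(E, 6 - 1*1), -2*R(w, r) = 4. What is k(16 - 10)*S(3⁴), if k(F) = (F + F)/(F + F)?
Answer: -2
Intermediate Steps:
R(w, r) = -2 (R(w, r) = -½*4 = -2)
k(F) = 1 (k(F) = (2*F)/((2*F)) = (2*F)*(1/(2*F)) = 1)
S(E) = -2
k(16 - 10)*S(3⁴) = 1*(-2) = -2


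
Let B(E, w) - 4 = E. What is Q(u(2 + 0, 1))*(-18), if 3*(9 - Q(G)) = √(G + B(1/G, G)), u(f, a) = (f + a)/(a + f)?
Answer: -162 + 6*√6 ≈ -147.30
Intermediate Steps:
B(E, w) = 4 + E
u(f, a) = 1 (u(f, a) = (a + f)/(a + f) = 1)
Q(G) = 9 - √(4 + G + 1/G)/3 (Q(G) = 9 - √(G + (4 + 1/G))/3 = 9 - √(4 + G + 1/G)/3)
Q(u(2 + 0, 1))*(-18) = (9 - √(4 + 1 + 1/1)/3)*(-18) = (9 - √(4 + 1 + 1)/3)*(-18) = (9 - √6/3)*(-18) = -162 + 6*√6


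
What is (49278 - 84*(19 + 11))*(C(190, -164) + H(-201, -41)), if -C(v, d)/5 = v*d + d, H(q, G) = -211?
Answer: 7313372022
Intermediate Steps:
C(v, d) = -5*d - 5*d*v (C(v, d) = -5*(v*d + d) = -5*(d*v + d) = -5*(d + d*v) = -5*d - 5*d*v)
(49278 - 84*(19 + 11))*(C(190, -164) + H(-201, -41)) = (49278 - 84*(19 + 11))*(-5*(-164)*(1 + 190) - 211) = (49278 - 84*30)*(-5*(-164)*191 - 211) = (49278 - 2520)*(156620 - 211) = 46758*156409 = 7313372022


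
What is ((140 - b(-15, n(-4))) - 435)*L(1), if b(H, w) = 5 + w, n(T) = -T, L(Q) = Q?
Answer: -304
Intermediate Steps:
((140 - b(-15, n(-4))) - 435)*L(1) = ((140 - (5 - 1*(-4))) - 435)*1 = ((140 - (5 + 4)) - 435)*1 = ((140 - 1*9) - 435)*1 = ((140 - 9) - 435)*1 = (131 - 435)*1 = -304*1 = -304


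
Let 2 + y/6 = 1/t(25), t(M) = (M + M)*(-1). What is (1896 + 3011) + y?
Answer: 122372/25 ≈ 4894.9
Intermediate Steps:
t(M) = -2*M (t(M) = (2*M)*(-1) = -2*M)
y = -303/25 (y = -12 + 6/((-2*25)) = -12 + 6/(-50) = -12 + 6*(-1/50) = -12 - 3/25 = -303/25 ≈ -12.120)
(1896 + 3011) + y = (1896 + 3011) - 303/25 = 4907 - 303/25 = 122372/25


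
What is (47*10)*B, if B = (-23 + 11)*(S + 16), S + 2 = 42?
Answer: -315840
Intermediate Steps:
S = 40 (S = -2 + 42 = 40)
B = -672 (B = (-23 + 11)*(40 + 16) = -12*56 = -672)
(47*10)*B = (47*10)*(-672) = 470*(-672) = -315840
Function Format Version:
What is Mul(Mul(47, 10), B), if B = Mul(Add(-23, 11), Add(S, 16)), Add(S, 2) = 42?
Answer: -315840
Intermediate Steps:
S = 40 (S = Add(-2, 42) = 40)
B = -672 (B = Mul(Add(-23, 11), Add(40, 16)) = Mul(-12, 56) = -672)
Mul(Mul(47, 10), B) = Mul(Mul(47, 10), -672) = Mul(470, -672) = -315840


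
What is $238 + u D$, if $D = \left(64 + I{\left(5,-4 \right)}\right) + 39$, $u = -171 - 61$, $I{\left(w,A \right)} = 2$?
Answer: $-24122$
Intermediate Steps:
$u = -232$
$D = 105$ ($D = \left(64 + 2\right) + 39 = 66 + 39 = 105$)
$238 + u D = 238 - 24360 = -24122$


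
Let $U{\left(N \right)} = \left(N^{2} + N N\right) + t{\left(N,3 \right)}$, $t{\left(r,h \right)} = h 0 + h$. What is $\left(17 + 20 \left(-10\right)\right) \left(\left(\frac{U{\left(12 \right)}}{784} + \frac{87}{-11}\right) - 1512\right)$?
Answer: $\frac{2398122585}{8624} \approx 2.7808 \cdot 10^{5}$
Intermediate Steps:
$t{\left(r,h \right)} = h$ ($t{\left(r,h \right)} = 0 + h = h$)
$U{\left(N \right)} = 3 + 2 N^{2}$ ($U{\left(N \right)} = \left(N^{2} + N N\right) + 3 = \left(N^{2} + N^{2}\right) + 3 = 2 N^{2} + 3 = 3 + 2 N^{2}$)
$\left(17 + 20 \left(-10\right)\right) \left(\left(\frac{U{\left(12 \right)}}{784} + \frac{87}{-11}\right) - 1512\right) = \left(17 + 20 \left(-10\right)\right) \left(\left(\frac{3 + 2 \cdot 12^{2}}{784} + \frac{87}{-11}\right) - 1512\right) = \left(17 - 200\right) \left(\left(\left(3 + 2 \cdot 144\right) \frac{1}{784} + 87 \left(- \frac{1}{11}\right)\right) - 1512\right) = - 183 \left(\left(\left(3 + 288\right) \frac{1}{784} - \frac{87}{11}\right) - 1512\right) = - 183 \left(\left(291 \cdot \frac{1}{784} - \frac{87}{11}\right) - 1512\right) = - 183 \left(\left(\frac{291}{784} - \frac{87}{11}\right) - 1512\right) = - 183 \left(- \frac{65007}{8624} - 1512\right) = \left(-183\right) \left(- \frac{13104495}{8624}\right) = \frac{2398122585}{8624}$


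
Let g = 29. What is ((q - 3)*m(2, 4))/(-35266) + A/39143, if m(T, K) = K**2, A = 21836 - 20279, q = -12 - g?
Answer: 3748447/62746229 ≈ 0.059740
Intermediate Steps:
q = -41 (q = -12 - 1*29 = -12 - 29 = -41)
A = 1557
((q - 3)*m(2, 4))/(-35266) + A/39143 = ((-41 - 3)*4**2)/(-35266) + 1557/39143 = -44*16*(-1/35266) + 1557*(1/39143) = -704*(-1/35266) + 1557/39143 = 32/1603 + 1557/39143 = 3748447/62746229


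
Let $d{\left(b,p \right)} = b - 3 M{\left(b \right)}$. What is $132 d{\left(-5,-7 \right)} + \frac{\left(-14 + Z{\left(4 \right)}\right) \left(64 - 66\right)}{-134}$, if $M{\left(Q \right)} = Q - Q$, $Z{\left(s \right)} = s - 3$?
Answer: $- \frac{44233}{67} \approx -660.19$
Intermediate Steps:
$Z{\left(s \right)} = -3 + s$ ($Z{\left(s \right)} = s - 3 = -3 + s$)
$M{\left(Q \right)} = 0$
$d{\left(b,p \right)} = b$ ($d{\left(b,p \right)} = b - 0 = b + 0 = b$)
$132 d{\left(-5,-7 \right)} + \frac{\left(-14 + Z{\left(4 \right)}\right) \left(64 - 66\right)}{-134} = 132 \left(-5\right) + \frac{\left(-14 + \left(-3 + 4\right)\right) \left(64 - 66\right)}{-134} = -660 + \left(-14 + 1\right) \left(-2\right) \left(- \frac{1}{134}\right) = -660 + \left(-13\right) \left(-2\right) \left(- \frac{1}{134}\right) = -660 + 26 \left(- \frac{1}{134}\right) = -660 - \frac{13}{67} = - \frac{44233}{67}$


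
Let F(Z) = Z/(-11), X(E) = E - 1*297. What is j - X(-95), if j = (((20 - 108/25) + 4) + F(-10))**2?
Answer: 61703244/75625 ≈ 815.91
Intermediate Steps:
X(E) = -297 + E (X(E) = E - 297 = -297 + E)
F(Z) = -Z/11 (F(Z) = Z*(-1/11) = -Z/11)
j = 32058244/75625 (j = (((20 - 108/25) + 4) - 1/11*(-10))**2 = (((20 - 108*1/25) + 4) + 10/11)**2 = (((20 - 108/25) + 4) + 10/11)**2 = ((392/25 + 4) + 10/11)**2 = (492/25 + 10/11)**2 = (5662/275)**2 = 32058244/75625 ≈ 423.91)
j - X(-95) = 32058244/75625 - (-297 - 95) = 32058244/75625 - 1*(-392) = 32058244/75625 + 392 = 61703244/75625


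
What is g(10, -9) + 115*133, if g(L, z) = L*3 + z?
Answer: 15316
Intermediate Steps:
g(L, z) = z + 3*L (g(L, z) = 3*L + z = z + 3*L)
g(10, -9) + 115*133 = (-9 + 3*10) + 115*133 = (-9 + 30) + 15295 = 21 + 15295 = 15316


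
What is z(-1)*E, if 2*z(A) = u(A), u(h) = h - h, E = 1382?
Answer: 0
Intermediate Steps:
u(h) = 0
z(A) = 0 (z(A) = (½)*0 = 0)
z(-1)*E = 0*1382 = 0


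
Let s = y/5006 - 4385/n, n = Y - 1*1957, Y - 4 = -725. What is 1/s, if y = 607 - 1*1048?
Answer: 3351517/5192578 ≈ 0.64544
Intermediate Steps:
y = -441 (y = 607 - 1048 = -441)
Y = -721 (Y = 4 - 725 = -721)
n = -2678 (n = -721 - 1*1957 = -721 - 1957 = -2678)
s = 5192578/3351517 (s = -441/5006 - 4385/(-2678) = -441*1/5006 - 4385*(-1/2678) = -441/5006 + 4385/2678 = 5192578/3351517 ≈ 1.5493)
1/s = 1/(5192578/3351517) = 3351517/5192578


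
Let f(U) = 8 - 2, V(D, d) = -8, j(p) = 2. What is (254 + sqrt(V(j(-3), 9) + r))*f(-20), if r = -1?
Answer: 1524 + 18*I ≈ 1524.0 + 18.0*I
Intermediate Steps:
f(U) = 6
(254 + sqrt(V(j(-3), 9) + r))*f(-20) = (254 + sqrt(-8 - 1))*6 = (254 + sqrt(-9))*6 = (254 + 3*I)*6 = 1524 + 18*I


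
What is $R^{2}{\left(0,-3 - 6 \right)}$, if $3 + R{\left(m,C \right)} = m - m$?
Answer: $9$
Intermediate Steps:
$R{\left(m,C \right)} = -3$ ($R{\left(m,C \right)} = -3 + \left(m - m\right) = -3 + 0 = -3$)
$R^{2}{\left(0,-3 - 6 \right)} = \left(-3\right)^{2} = 9$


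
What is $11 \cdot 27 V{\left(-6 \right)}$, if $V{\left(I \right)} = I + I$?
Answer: $-3564$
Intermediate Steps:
$V{\left(I \right)} = 2 I$
$11 \cdot 27 V{\left(-6 \right)} = 11 \cdot 27 \cdot 2 \left(-6\right) = 297 \left(-12\right) = -3564$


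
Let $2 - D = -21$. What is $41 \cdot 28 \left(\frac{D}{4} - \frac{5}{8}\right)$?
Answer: $\frac{11767}{2} \approx 5883.5$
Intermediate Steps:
$D = 23$ ($D = 2 - -21 = 2 + 21 = 23$)
$41 \cdot 28 \left(\frac{D}{4} - \frac{5}{8}\right) = 41 \cdot 28 \left(\frac{23}{4} - \frac{5}{8}\right) = 1148 \left(23 \cdot \frac{1}{4} - \frac{5}{8}\right) = 1148 \left(\frac{23}{4} - \frac{5}{8}\right) = 1148 \cdot \frac{41}{8} = \frac{11767}{2}$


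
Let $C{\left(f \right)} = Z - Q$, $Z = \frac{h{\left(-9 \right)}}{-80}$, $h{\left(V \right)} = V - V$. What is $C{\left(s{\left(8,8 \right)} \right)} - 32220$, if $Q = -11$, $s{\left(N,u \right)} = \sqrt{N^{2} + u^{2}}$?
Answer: $-32209$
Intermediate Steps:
$h{\left(V \right)} = 0$
$Z = 0$ ($Z = \frac{0}{-80} = 0 \left(- \frac{1}{80}\right) = 0$)
$C{\left(f \right)} = 11$ ($C{\left(f \right)} = 0 - -11 = 0 + 11 = 11$)
$C{\left(s{\left(8,8 \right)} \right)} - 32220 = 11 - 32220 = -32209$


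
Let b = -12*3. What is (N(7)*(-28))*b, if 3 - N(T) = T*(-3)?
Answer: 24192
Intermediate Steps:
b = -36
N(T) = 3 + 3*T (N(T) = 3 - T*(-3) = 3 - (-3)*T = 3 + 3*T)
(N(7)*(-28))*b = ((3 + 3*7)*(-28))*(-36) = ((3 + 21)*(-28))*(-36) = (24*(-28))*(-36) = -672*(-36) = 24192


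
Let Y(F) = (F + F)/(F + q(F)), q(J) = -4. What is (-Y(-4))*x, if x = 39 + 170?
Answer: -209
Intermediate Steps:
x = 209
Y(F) = 2*F/(-4 + F) (Y(F) = (F + F)/(F - 4) = (2*F)/(-4 + F) = 2*F/(-4 + F))
(-Y(-4))*x = -2*(-4)/(-4 - 4)*209 = -2*(-4)/(-8)*209 = -2*(-4)*(-1)/8*209 = -1*1*209 = -1*209 = -209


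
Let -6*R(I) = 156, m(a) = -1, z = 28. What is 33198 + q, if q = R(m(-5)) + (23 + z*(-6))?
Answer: 33027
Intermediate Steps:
R(I) = -26 (R(I) = -1/6*156 = -26)
q = -171 (q = -26 + (23 + 28*(-6)) = -26 + (23 - 168) = -26 - 145 = -171)
33198 + q = 33198 - 171 = 33027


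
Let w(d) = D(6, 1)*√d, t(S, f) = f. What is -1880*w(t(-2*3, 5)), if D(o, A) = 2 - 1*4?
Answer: 3760*√5 ≈ 8407.6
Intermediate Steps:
D(o, A) = -2 (D(o, A) = 2 - 4 = -2)
w(d) = -2*√d
-1880*w(t(-2*3, 5)) = -(-3760)*√5 = 3760*√5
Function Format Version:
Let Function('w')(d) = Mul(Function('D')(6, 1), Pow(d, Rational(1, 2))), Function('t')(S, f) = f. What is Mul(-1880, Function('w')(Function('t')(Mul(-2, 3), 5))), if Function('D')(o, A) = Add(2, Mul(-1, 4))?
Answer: Mul(3760, Pow(5, Rational(1, 2))) ≈ 8407.6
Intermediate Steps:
Function('D')(o, A) = -2 (Function('D')(o, A) = Add(2, -4) = -2)
Function('w')(d) = Mul(-2, Pow(d, Rational(1, 2)))
Mul(-1880, Function('w')(Function('t')(Mul(-2, 3), 5))) = Mul(-1880, Mul(-2, Pow(5, Rational(1, 2)))) = Mul(3760, Pow(5, Rational(1, 2)))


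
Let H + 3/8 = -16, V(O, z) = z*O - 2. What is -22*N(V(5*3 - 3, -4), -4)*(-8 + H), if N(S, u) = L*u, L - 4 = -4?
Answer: 0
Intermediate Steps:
L = 0 (L = 4 - 4 = 0)
V(O, z) = -2 + O*z (V(O, z) = O*z - 2 = -2 + O*z)
N(S, u) = 0 (N(S, u) = 0*u = 0)
H = -131/8 (H = -3/8 - 16 = -131/8 ≈ -16.375)
-22*N(V(5*3 - 3, -4), -4)*(-8 + H) = -0*(-8 - 131/8) = -0*(-195)/8 = -22*0 = 0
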